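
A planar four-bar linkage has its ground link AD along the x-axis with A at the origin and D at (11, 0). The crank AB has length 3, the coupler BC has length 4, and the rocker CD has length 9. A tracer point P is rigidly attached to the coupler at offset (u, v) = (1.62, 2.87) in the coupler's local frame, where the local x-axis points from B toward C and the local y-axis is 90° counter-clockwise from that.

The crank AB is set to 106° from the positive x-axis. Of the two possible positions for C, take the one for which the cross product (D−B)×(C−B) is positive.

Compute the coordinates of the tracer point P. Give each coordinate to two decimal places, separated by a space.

-0.15 6.11

A=(0,0), D=(11.00,0)
B = A + 3.00·(cos106°, sin106°) = (-0.8269, 2.8838)
|BD| = 12.1734
circle(B,4.00) ∩ circle(D,9.00): a=3.4170, h=2.0795
  candidates: C₊=(2.9854,4.0947) cross=25.315; C₋=(2.0002,0.0540) cross=-25.315
  mode + wants cross > 0 → take C=(2.9854,4.0947) (cross=25.315)
ex = (C−B)/|BC| = (0.9531,0.3027); ey = (-0.3027,0.9531)
P = B + 1.62·ex + 2.87·ey = (-0.1517,6.1095)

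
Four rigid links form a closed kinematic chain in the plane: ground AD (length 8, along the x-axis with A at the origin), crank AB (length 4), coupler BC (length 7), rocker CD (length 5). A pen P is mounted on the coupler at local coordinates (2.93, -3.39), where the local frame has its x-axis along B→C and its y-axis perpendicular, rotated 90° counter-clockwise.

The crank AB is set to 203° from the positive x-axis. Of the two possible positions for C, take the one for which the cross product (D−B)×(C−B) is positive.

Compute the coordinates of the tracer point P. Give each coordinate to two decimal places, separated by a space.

0.10 -3.96

A=(0,0), D=(8.00,0)
B = A + 4.00·(cos203°, sin203°) = (-3.6820, -1.5629)
|BD| = 11.7861
circle(B,7.00) ∩ circle(D,5.00): a=6.9112, h=1.1114
  candidates: C₊=(3.0208,0.4552) cross=13.100; C₋=(3.3155,-1.7481) cross=-13.100
  mode + wants cross > 0 → take C=(3.0208,0.4552) (cross=13.100)
ex = (C−B)/|BC| = (0.9575,0.2883); ey = (-0.2883,0.9575)
P = B + 2.93·ex + -3.39·ey = (0.1009,-3.9643)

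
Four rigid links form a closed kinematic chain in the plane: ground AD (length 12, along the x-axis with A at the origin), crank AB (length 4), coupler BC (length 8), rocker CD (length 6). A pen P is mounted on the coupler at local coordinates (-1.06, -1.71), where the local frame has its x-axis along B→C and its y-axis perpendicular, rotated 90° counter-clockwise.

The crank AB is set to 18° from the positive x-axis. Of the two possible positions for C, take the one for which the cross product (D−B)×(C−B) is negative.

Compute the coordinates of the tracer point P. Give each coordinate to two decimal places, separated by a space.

A=(0,0), D=(12.00,0)
B = A + 4.00·(cos18°, sin18°) = (3.8042, 1.2361)
|BD| = 8.2885
circle(B,8.00) ∩ circle(D,6.00): a=5.8333, h=5.4747
  candidates: C₊=(10.3888,5.7796) cross=45.377; C₋=(8.7559,-5.0473) cross=-45.377
  mode - wants cross < 0 → take C=(8.7559,-5.0473) (cross=-45.377)
ex = (C−B)/|BC| = (0.6190,-0.7854); ey = (0.7854,0.6190)
P = B + -1.06·ex + -1.71·ey = (1.8051,1.0102)

1.81 1.01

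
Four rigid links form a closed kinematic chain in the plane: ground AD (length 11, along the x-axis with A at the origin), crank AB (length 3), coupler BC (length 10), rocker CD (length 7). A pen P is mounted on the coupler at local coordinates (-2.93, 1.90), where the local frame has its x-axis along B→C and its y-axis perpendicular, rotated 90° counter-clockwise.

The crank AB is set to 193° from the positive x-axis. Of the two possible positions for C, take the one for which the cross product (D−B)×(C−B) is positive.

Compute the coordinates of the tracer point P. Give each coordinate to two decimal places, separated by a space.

A=(0,0), D=(11.00,0)
B = A + 3.00·(cos193°, sin193°) = (-2.9231, -0.6749)
|BD| = 13.9395
circle(B,10.00) ∩ circle(D,7.00): a=8.7991, h=4.7515
  candidates: C₊=(5.6356,4.4970) cross=66.233; C₋=(6.0957,-4.9948) cross=-66.233
  mode + wants cross > 0 → take C=(5.6356,4.4970) (cross=66.233)
ex = (C−B)/|BC| = (0.8559,0.5172); ey = (-0.5172,0.8559)
P = B + -2.93·ex + 1.90·ey = (-6.4135,-0.5641)

-6.41 -0.56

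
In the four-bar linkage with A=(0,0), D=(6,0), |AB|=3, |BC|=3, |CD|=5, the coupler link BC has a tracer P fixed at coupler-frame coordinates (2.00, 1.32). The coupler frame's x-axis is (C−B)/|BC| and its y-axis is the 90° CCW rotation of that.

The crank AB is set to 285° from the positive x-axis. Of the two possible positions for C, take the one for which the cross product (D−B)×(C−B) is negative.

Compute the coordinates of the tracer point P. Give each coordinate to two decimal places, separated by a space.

A=(0,0), D=(6.00,0)
B = A + 3.00·(cos285°, sin285°) = (0.7765, -2.8978)
|BD| = 5.9735
circle(B,3.00) ∩ circle(D,5.00): a=1.6475, h=2.5071
  candidates: C₊=(1.0009,0.0938) cross=14.976; C₋=(3.4333,-4.2910) cross=-14.976
  mode - wants cross < 0 → take C=(3.4333,-4.2910) (cross=-14.976)
ex = (C−B)/|BC| = (0.8856,-0.4644); ey = (0.4644,0.8856)
P = B + 2.00·ex + 1.32·ey = (3.1607,-2.6575)

3.16 -2.66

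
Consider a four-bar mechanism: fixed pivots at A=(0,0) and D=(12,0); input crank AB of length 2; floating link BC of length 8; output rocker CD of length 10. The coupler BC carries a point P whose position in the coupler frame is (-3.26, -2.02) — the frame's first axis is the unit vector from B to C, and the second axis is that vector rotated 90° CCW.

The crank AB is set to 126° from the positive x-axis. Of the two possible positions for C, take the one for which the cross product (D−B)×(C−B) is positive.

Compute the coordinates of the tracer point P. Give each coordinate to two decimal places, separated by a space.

-2.27 -2.06

A=(0,0), D=(12.00,0)
B = A + 2.00·(cos126°, sin126°) = (-1.1756, 1.6180)
|BD| = 13.2746
circle(B,8.00) ∩ circle(D,10.00): a=5.2813, h=6.0090
  candidates: C₊=(4.7988,6.9385) cross=79.767; C₋=(3.3339,-4.9899) cross=-79.767
  mode + wants cross > 0 → take C=(4.7988,6.9385) (cross=79.767)
ex = (C−B)/|BC| = (0.7468,0.6651); ey = (-0.6651,0.7468)
P = B + -3.26·ex + -2.02·ey = (-2.2667,-2.0586)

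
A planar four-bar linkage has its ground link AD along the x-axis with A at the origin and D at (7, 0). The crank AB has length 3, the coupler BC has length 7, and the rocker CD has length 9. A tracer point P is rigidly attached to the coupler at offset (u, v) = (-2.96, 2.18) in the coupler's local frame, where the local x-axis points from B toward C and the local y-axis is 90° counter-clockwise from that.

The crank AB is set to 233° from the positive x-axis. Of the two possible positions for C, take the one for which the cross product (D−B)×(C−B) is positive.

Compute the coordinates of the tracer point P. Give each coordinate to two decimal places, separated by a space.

A=(0,0), D=(7.00,0)
B = A + 3.00·(cos233°, sin233°) = (-1.8054, -2.3959)
|BD| = 9.1256
circle(B,7.00) ∩ circle(D,9.00): a=2.8095, h=6.4115
  candidates: C₊=(-0.7778,4.5283) cross=58.508; C₋=(2.5888,-7.8448) cross=-58.508
  mode + wants cross > 0 → take C=(-0.7778,4.5283) (cross=58.508)
ex = (C−B)/|BC| = (0.1468,0.9892); ey = (-0.9892,0.1468)
P = B + -2.96·ex + 2.18·ey = (-4.3964,-5.0038)

-4.40 -5.00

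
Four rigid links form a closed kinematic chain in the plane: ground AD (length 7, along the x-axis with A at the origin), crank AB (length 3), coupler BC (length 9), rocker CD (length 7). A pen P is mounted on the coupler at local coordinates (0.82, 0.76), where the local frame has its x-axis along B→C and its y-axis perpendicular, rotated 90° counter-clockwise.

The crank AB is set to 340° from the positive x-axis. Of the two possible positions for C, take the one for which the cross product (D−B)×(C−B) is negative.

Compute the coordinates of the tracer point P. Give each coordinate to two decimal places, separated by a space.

A=(0,0), D=(7.00,0)
B = A + 3.00·(cos340°, sin340°) = (2.8191, -1.0261)
|BD| = 4.3050
circle(B,9.00) ∩ circle(D,7.00): a=5.8691, h=6.8230
  candidates: C₊=(6.8928,6.9992) cross=29.373; C₋=(10.1453,-6.2536) cross=-29.373
  mode - wants cross < 0 → take C=(10.1453,-6.2536) (cross=-29.373)
ex = (C−B)/|BC| = (0.8140,-0.5808); ey = (0.5808,0.8140)
P = B + 0.82·ex + 0.76·ey = (3.9280,-0.8837)

3.93 -0.88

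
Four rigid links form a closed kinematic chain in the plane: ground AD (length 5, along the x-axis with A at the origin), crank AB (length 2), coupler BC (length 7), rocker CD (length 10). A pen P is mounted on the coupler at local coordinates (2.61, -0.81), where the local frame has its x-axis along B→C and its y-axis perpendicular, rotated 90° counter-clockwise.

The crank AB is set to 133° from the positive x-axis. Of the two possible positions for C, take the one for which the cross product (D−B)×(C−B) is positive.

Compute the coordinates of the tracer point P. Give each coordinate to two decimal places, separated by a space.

-0.21 3.94

A=(0,0), D=(5.00,0)
B = A + 2.00·(cos133°, sin133°) = (-1.3640, 1.4627)
|BD| = 6.5299
circle(B,7.00) ∩ circle(D,10.00): a=-0.6401, h=6.9707
  candidates: C₊=(-0.4264,8.3996) cross=45.518; C₋=(-3.5493,-5.1874) cross=-45.518
  mode + wants cross > 0 → take C=(-0.4264,8.3996) (cross=45.518)
ex = (C−B)/|BC| = (0.1339,0.9910); ey = (-0.9910,0.1339)
P = B + 2.61·ex + -0.81·ey = (-0.2117,3.9407)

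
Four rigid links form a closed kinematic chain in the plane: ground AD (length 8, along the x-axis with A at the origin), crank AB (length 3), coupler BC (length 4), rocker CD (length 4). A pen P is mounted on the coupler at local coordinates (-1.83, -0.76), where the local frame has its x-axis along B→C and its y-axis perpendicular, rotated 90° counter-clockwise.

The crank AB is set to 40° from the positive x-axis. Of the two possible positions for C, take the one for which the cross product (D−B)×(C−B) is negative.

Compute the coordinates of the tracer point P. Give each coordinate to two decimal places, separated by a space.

A=(0,0), D=(8.00,0)
B = A + 3.00·(cos40°, sin40°) = (2.2981, 1.9284)
|BD| = 6.0191
circle(B,4.00) ∩ circle(D,4.00): a=3.0096, h=2.6349
  candidates: C₊=(5.9932,3.4602) cross=15.860; C₋=(4.3049,-1.5318) cross=-15.860
  mode - wants cross < 0 → take C=(4.3049,-1.5318) (cross=-15.860)
ex = (C−B)/|BC| = (0.5017,-0.8650); ey = (0.8650,0.5017)
P = B + -1.83·ex + -0.76·ey = (0.7226,3.1301)

0.72 3.13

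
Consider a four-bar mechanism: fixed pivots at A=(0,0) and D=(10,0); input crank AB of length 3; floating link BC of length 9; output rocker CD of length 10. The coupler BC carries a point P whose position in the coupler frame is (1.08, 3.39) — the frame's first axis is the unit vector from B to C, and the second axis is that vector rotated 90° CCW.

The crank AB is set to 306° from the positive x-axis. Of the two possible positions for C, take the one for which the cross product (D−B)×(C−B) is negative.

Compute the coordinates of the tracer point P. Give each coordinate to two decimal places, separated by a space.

5.12 -1.24

A=(0,0), D=(10.00,0)
B = A + 3.00·(cos306°, sin306°) = (1.7634, -2.4271)
|BD| = 8.5868
circle(B,9.00) ∩ circle(D,10.00): a=3.1870, h=8.4168
  candidates: C₊=(2.4414,6.5474) cross=72.273; C₋=(7.1994,-9.5998) cross=-72.273
  mode - wants cross < 0 → take C=(7.1994,-9.5998) (cross=-72.273)
ex = (C−B)/|BC| = (0.6040,-0.7970); ey = (0.7970,0.6040)
P = B + 1.08·ex + 3.39·ey = (5.1174,-1.2402)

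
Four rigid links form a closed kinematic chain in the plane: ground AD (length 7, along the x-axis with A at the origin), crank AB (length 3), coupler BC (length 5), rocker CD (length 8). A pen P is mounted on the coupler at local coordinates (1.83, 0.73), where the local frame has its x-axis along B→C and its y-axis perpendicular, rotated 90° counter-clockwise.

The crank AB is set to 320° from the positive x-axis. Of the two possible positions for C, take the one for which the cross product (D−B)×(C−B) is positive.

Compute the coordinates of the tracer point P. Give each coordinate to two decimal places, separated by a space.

0.61 -0.92

A=(0,0), D=(7.00,0)
B = A + 3.00·(cos320°, sin320°) = (2.2981, -1.9284)
|BD| = 5.0819
circle(B,5.00) ∩ circle(D,8.00): a=-1.2961, h=4.8291
  candidates: C₊=(-0.7335,2.0477) cross=24.541; C₋=(2.9313,-6.8881) cross=-24.541
  mode + wants cross > 0 → take C=(-0.7335,2.0477) (cross=24.541)
ex = (C−B)/|BC| = (-0.6063,0.7952); ey = (-0.7952,-0.6063)
P = B + 1.83·ex + 0.73·ey = (0.6081,-0.9157)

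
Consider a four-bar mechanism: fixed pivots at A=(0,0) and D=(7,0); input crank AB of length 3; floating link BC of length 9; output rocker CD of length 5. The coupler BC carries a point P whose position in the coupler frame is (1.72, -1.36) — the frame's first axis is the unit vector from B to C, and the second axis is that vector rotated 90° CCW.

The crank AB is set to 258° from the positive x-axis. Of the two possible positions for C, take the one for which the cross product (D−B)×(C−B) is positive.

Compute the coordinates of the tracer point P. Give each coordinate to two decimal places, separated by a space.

A=(0,0), D=(7.00,0)
B = A + 3.00·(cos258°, sin258°) = (-0.6237, -2.9344)
|BD| = 8.1690
circle(B,9.00) ∩ circle(D,5.00): a=7.5121, h=4.9567
  candidates: C₊=(4.6064,4.3899) cross=40.491; C₋=(8.1675,-4.8618) cross=-40.491
  mode + wants cross > 0 → take C=(4.6064,4.3899) (cross=40.491)
ex = (C−B)/|BC| = (0.5811,0.8138); ey = (-0.8138,0.5811)
P = B + 1.72·ex + -1.36·ey = (1.4826,-2.3250)

1.48 -2.33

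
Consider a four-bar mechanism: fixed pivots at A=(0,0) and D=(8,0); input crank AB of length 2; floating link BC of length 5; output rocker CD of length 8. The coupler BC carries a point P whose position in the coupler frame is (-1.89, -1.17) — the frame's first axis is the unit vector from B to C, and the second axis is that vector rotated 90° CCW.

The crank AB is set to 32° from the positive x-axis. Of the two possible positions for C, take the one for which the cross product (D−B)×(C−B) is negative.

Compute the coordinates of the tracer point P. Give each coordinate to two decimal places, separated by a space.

0.80 3.09

A=(0,0), D=(8.00,0)
B = A + 2.00·(cos32°, sin32°) = (1.6961, 1.0598)
|BD| = 6.3924
circle(B,5.00) ∩ circle(D,8.00): a=0.1457, h=4.9979
  candidates: C₊=(2.6684,5.9644) cross=31.948; C₋=(1.0111,-3.8930) cross=-31.948
  mode - wants cross < 0 → take C=(1.0111,-3.8930) (cross=-31.948)
ex = (C−B)/|BC| = (-0.1370,-0.9906); ey = (0.9906,-0.1370)
P = B + -1.89·ex + -1.17·ey = (0.7960,3.0923)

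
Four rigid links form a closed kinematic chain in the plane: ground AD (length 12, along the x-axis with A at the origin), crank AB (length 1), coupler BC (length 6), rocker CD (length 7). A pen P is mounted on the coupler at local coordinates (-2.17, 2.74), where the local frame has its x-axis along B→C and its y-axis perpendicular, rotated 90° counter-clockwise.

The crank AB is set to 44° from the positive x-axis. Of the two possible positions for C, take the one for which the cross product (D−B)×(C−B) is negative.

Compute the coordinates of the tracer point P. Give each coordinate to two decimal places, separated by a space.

A=(0,0), D=(12.00,0)
B = A + 1.00·(cos44°, sin44°) = (0.7193, 0.6947)
|BD| = 11.3020
circle(B,6.00) ∩ circle(D,7.00): a=5.0759, h=3.1993
  candidates: C₊=(5.9823,3.5759) cross=36.158; C₋=(5.5890,-2.8105) cross=-36.158
  mode - wants cross < 0 → take C=(5.5890,-2.8105) (cross=-36.158)
ex = (C−B)/|BC| = (0.8116,-0.5842); ey = (0.5842,0.8116)
P = B + -2.17·ex + 2.74·ey = (0.5589,4.1862)

0.56 4.19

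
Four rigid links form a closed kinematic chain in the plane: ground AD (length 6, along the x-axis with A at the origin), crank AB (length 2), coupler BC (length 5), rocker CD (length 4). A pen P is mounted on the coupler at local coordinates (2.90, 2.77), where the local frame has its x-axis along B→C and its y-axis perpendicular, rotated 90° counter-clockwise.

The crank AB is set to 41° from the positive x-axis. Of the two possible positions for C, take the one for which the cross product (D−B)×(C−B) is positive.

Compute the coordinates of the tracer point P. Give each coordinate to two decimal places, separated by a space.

2.47 5.20

A=(0,0), D=(6.00,0)
B = A + 2.00·(cos41°, sin41°) = (1.5094, 1.3121)
|BD| = 4.6784
circle(B,5.00) ∩ circle(D,4.00): a=3.3011, h=3.7554
  candidates: C₊=(5.7312,3.9910) cross=17.569; C₋=(3.6247,-3.2184) cross=-17.569
  mode + wants cross > 0 → take C=(5.7312,3.9910) (cross=17.569)
ex = (C−B)/|BC| = (0.8444,0.5358); ey = (-0.5358,0.8444)
P = B + 2.90·ex + 2.77·ey = (2.4740,5.2047)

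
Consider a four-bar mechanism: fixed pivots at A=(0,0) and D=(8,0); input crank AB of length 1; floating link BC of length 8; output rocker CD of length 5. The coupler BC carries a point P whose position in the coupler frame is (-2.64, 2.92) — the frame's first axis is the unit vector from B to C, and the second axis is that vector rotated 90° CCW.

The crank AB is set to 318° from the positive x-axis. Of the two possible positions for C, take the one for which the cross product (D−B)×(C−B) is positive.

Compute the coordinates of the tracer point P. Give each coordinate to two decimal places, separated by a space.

A=(0,0), D=(8.00,0)
B = A + 1.00·(cos318°, sin318°) = (0.7431, -0.6691)
|BD| = 7.2876
circle(B,8.00) ∩ circle(D,5.00): a=6.3196, h=4.9054
  candidates: C₊=(6.5856,4.7958) cross=35.749; C₋=(7.4864,-4.9736) cross=-35.749
  mode + wants cross > 0 → take C=(6.5856,4.7958) (cross=35.749)
ex = (C−B)/|BC| = (0.7303,0.6831); ey = (-0.6831,0.7303)
P = B + -2.64·ex + 2.92·ey = (-3.1796,-0.3400)

-3.18 -0.34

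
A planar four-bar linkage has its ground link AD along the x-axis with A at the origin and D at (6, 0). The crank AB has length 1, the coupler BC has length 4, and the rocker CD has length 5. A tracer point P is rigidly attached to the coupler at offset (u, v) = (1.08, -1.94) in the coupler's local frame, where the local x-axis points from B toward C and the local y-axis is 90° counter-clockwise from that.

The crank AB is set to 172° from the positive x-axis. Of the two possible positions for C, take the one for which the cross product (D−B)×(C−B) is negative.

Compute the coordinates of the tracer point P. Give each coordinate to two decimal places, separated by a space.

A=(0,0), D=(6.00,0)
B = A + 1.00·(cos172°, sin172°) = (-0.9903, 0.1392)
|BD| = 6.9917
circle(B,4.00) ∩ circle(D,5.00): a=2.8522, h=2.8045
  candidates: C₊=(1.9172,2.8863) cross=19.608; C₋=(1.8055,-2.7215) cross=-19.608
  mode - wants cross < 0 → take C=(1.8055,-2.7215) (cross=-19.608)
ex = (C−B)/|BC| = (0.6990,-0.7152); ey = (0.7152,0.6990)
P = B + 1.08·ex + -1.94·ey = (-1.6228,-1.9892)

-1.62 -1.99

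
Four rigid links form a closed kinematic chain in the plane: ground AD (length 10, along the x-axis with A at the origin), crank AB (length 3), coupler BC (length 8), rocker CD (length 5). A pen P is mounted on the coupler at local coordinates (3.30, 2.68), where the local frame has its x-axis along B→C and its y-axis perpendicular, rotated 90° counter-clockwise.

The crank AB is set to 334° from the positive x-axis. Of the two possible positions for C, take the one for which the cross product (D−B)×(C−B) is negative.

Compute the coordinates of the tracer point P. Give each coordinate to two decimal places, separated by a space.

A=(0,0), D=(10.00,0)
B = A + 3.00·(cos334°, sin334°) = (2.6964, -1.3151)
|BD| = 7.4211
circle(B,8.00) ∩ circle(D,5.00): a=6.3382, h=4.8813
  candidates: C₊=(8.0692,4.6122) cross=36.225; C₋=(9.7993,-4.9960) cross=-36.225
  mode - wants cross < 0 → take C=(9.7993,-4.9960) (cross=-36.225)
ex = (C−B)/|BC| = (0.8879,-0.4601); ey = (0.4601,0.8879)
P = B + 3.30·ex + 2.68·ey = (6.8594,-0.4540)

6.86 -0.45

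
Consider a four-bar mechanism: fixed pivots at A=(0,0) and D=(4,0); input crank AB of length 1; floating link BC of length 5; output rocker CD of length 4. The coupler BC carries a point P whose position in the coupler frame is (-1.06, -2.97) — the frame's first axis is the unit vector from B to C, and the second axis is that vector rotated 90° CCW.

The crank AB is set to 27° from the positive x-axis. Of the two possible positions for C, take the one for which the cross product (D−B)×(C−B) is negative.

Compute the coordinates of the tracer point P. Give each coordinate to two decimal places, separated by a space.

A=(0,0), D=(4.00,0)
B = A + 1.00·(cos27°, sin27°) = (0.8910, 0.4540)
|BD| = 3.1420
circle(B,5.00) ∩ circle(D,4.00): a=3.0032, h=3.9976
  candidates: C₊=(4.4403,3.9757) cross=12.560; C₋=(3.2851,-3.9356) cross=-12.560
  mode - wants cross < 0 → take C=(3.2851,-3.9356) (cross=-12.560)
ex = (C−B)/|BC| = (0.4788,-0.8779); ey = (0.8779,0.4788)
P = B + -1.06·ex + -2.97·ey = (-2.2239,-0.0375)

-2.22 -0.04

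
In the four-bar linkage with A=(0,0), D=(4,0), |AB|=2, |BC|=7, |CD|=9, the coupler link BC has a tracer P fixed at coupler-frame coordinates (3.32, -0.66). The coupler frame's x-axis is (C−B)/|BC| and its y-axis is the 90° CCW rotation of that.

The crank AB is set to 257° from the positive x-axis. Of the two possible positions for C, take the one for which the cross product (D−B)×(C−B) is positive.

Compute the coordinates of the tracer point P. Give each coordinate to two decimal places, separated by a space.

A=(0,0), D=(4.00,0)
B = A + 2.00·(cos257°, sin257°) = (-0.4499, -1.9487)
|BD| = 4.8579
circle(B,7.00) ∩ circle(D,9.00): a=-0.8647, h=6.9464
  candidates: C₊=(-4.0285,4.0674) cross=33.745; C₋=(1.5446,-8.6586) cross=-33.745
  mode + wants cross > 0 → take C=(-4.0285,4.0674) (cross=33.745)
ex = (C−B)/|BC| = (-0.5112,0.8594); ey = (-0.8594,-0.5112)
P = B + 3.32·ex + -0.66·ey = (-1.5799,1.2420)

-1.58 1.24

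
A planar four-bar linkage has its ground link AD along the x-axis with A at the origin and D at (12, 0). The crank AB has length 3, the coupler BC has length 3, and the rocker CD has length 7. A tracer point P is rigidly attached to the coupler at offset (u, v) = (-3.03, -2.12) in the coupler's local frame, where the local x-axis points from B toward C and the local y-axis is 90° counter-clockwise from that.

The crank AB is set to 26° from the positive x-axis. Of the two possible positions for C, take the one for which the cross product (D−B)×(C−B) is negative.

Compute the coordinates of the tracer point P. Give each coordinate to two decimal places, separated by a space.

-0.99 1.58

A=(0,0), D=(12.00,0)
B = A + 3.00·(cos26°, sin26°) = (2.6964, 1.3151)
|BD| = 9.3961
circle(B,3.00) ∩ circle(D,7.00): a=2.5695, h=1.5484
  candidates: C₊=(5.4573,2.4887) cross=14.549; C₋=(5.0239,-0.5777) cross=-14.549
  mode - wants cross < 0 → take C=(5.0239,-0.5777) (cross=-14.549)
ex = (C−B)/|BC| = (0.7758,-0.6309); ey = (0.6309,0.7758)
P = B + -3.03·ex + -2.12·ey = (-0.9920,1.5821)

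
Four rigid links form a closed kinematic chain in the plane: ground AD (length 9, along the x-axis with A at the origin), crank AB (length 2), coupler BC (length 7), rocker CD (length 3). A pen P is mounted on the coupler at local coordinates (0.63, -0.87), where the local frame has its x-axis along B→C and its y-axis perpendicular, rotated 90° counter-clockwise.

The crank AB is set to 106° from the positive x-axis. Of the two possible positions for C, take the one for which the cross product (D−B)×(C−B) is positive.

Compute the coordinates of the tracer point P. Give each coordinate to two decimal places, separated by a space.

A=(0,0), D=(9.00,0)
B = A + 2.00·(cos106°, sin106°) = (-0.5513, 1.9225)
|BD| = 9.7428
circle(B,7.00) ∩ circle(D,3.00): a=6.9242, h=1.0273
  candidates: C₊=(6.4395,1.5633) cross=10.009; C₋=(6.0341,-0.4509) cross=-10.009
  mode + wants cross > 0 → take C=(6.4395,1.5633) (cross=10.009)
ex = (C−B)/|BC| = (0.9987,-0.0513); ey = (0.0513,0.9987)
P = B + 0.63·ex + -0.87·ey = (0.0332,1.0213)

0.03 1.02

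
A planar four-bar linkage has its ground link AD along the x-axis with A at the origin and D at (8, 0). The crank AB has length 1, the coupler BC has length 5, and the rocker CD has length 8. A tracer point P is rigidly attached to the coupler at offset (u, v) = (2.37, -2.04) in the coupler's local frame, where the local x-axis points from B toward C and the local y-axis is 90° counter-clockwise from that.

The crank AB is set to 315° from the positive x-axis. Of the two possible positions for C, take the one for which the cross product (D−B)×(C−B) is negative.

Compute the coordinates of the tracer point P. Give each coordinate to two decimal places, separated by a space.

A=(0,0), D=(8.00,0)
B = A + 1.00·(cos315°, sin315°) = (0.7071, -0.7071)
|BD| = 7.3271
circle(B,5.00) ∩ circle(D,8.00): a=1.0022, h=4.8985
  candidates: C₊=(1.2319,4.2653) cross=35.892; C₋=(2.1774,-5.4861) cross=-35.892
  mode - wants cross < 0 → take C=(2.1774,-5.4861) (cross=-35.892)
ex = (C−B)/|BC| = (0.2940,-0.9558); ey = (0.9558,0.2940)
P = B + 2.37·ex + -2.04·ey = (-0.5458,-3.5722)

-0.55 -3.57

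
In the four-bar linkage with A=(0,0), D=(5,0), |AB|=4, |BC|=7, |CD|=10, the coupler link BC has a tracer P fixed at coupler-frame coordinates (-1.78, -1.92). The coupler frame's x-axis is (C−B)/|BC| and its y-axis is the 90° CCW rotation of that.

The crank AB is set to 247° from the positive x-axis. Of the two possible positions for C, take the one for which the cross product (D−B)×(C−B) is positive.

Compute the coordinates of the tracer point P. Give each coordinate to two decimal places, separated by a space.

0.95 -4.43

A=(0,0), D=(5.00,0)
B = A + 4.00·(cos247°, sin247°) = (-1.5629, -3.6820)
|BD| = 7.5252
circle(B,7.00) ∩ circle(D,10.00): a=0.3740, h=6.9900
  candidates: C₊=(-4.6569,2.5971) cross=52.601; C₋=(2.1834,-9.5951) cross=-52.601
  mode + wants cross > 0 → take C=(-4.6569,2.5971) (cross=52.601)
ex = (C−B)/|BC| = (-0.4420,0.8970); ey = (-0.8970,-0.4420)
P = B + -1.78·ex + -1.92·ey = (0.9461,-4.4301)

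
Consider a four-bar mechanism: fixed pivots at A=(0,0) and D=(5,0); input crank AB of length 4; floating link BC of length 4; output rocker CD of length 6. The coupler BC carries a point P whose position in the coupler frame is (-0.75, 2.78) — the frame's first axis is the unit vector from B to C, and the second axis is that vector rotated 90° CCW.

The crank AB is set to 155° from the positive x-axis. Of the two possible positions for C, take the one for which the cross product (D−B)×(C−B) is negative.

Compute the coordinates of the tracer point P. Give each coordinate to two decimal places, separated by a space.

-2.12 4.15

A=(0,0), D=(5.00,0)
B = A + 4.00·(cos155°, sin155°) = (-3.6252, 1.6905)
|BD| = 8.7893
circle(B,4.00) ∩ circle(D,6.00): a=3.2569, h=2.3222
  candidates: C₊=(0.0175,3.3429) cross=20.410; C₋=(-0.8757,-1.2148) cross=-20.410
  mode - wants cross < 0 → take C=(-0.8757,-1.2148) (cross=-20.410)
ex = (C−B)/|BC| = (0.6874,-0.7263); ey = (0.7263,0.6874)
P = B + -0.75·ex + 2.78·ey = (-2.1216,4.1461)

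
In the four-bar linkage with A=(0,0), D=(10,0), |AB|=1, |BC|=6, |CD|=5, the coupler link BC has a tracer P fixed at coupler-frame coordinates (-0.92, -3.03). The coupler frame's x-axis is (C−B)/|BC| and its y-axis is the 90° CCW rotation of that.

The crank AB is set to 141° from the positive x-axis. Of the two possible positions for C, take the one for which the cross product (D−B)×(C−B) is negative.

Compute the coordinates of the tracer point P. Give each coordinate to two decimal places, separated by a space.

A=(0,0), D=(10.00,0)
B = A + 1.00·(cos141°, sin141°) = (-0.7771, 0.6293)
|BD| = 10.7955
circle(B,6.00) ∩ circle(D,5.00): a=5.9072, h=1.0511
  candidates: C₊=(5.1813,1.3342) cross=11.347; C₋=(5.0588,-0.7643) cross=-11.347
  mode - wants cross < 0 → take C=(5.0588,-0.7643) (cross=-11.347)
ex = (C−B)/|BC| = (0.9727,-0.2323); ey = (0.2323,0.9727)
P = B + -0.92·ex + -3.03·ey = (-2.3758,-2.1041)

-2.38 -2.10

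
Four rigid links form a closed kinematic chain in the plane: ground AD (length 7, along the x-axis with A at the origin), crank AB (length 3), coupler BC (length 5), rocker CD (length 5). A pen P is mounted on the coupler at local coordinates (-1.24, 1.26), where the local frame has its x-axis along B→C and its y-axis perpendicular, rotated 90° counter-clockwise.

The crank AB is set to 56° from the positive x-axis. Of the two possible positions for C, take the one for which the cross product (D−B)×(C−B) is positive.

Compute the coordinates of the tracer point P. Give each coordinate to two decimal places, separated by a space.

-0.02 2.99

A=(0,0), D=(7.00,0)
B = A + 3.00·(cos56°, sin56°) = (1.6776, 2.4871)
|BD| = 5.8749
circle(B,5.00) ∩ circle(D,5.00): a=2.9374, h=4.0462
  candidates: C₊=(6.0517,4.9093) cross=23.771; C₋=(2.6258,-2.4221) cross=-23.771
  mode + wants cross > 0 → take C=(6.0517,4.9093) (cross=23.771)
ex = (C−B)/|BC| = (0.8748,0.4844); ey = (-0.4844,0.8748)
P = B + -1.24·ex + 1.26·ey = (-0.0176,2.9887)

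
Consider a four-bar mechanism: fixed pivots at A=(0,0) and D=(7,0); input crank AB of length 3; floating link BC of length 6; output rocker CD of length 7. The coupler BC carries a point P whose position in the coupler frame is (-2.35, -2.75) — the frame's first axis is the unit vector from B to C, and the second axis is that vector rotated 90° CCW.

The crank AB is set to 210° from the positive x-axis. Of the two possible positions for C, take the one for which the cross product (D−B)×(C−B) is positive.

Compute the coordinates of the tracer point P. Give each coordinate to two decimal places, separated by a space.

-1.72 -5.01

A=(0,0), D=(7.00,0)
B = A + 3.00·(cos210°, sin210°) = (-2.5981, -1.5000)
|BD| = 9.7146
circle(B,6.00) ∩ circle(D,7.00): a=4.1882, h=4.2964
  candidates: C₊=(0.8765,3.3916) cross=41.738; C₋=(2.2033,-5.0982) cross=-41.738
  mode + wants cross > 0 → take C=(0.8765,3.3916) (cross=41.738)
ex = (C−B)/|BC| = (0.5791,0.8153); ey = (-0.8153,0.5791)
P = B + -2.35·ex + -2.75·ey = (-1.7170,-5.0084)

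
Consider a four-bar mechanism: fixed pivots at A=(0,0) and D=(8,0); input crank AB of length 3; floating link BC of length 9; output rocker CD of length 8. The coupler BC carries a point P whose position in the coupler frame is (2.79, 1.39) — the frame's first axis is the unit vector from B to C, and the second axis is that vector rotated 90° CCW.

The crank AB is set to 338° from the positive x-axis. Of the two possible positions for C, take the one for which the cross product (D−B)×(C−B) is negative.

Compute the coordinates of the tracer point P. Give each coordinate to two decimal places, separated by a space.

A=(0,0), D=(8.00,0)
B = A + 3.00·(cos338°, sin338°) = (2.7816, -1.1238)
|BD| = 5.3381
circle(B,9.00) ∩ circle(D,8.00): a=4.2614, h=7.9272
  candidates: C₊=(5.2785,7.5229) cross=42.316; C₋=(8.6163,-7.9762) cross=-42.316
  mode - wants cross < 0 → take C=(8.6163,-7.9762) (cross=-42.316)
ex = (C−B)/|BC| = (0.6483,-0.7614); ey = (0.7614,0.6483)
P = B + 2.79·ex + 1.39·ey = (5.6486,-2.3469)

5.65 -2.35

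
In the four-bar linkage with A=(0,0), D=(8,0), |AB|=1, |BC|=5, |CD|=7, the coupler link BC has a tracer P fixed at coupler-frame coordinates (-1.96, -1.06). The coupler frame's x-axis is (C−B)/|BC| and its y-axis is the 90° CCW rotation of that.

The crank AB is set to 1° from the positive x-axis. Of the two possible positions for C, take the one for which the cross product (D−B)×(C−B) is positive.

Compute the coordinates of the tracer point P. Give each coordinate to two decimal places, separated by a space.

1.28 -2.19

A=(0,0), D=(8.00,0)
B = A + 1.00·(cos1°, sin1°) = (0.9998, 0.0175)
|BD| = 7.0002
circle(B,5.00) ∩ circle(D,7.00): a=1.7858, h=4.6702
  candidates: C₊=(2.7973,4.6832) cross=32.692; C₋=(2.7740,-4.6572) cross=-32.692
  mode + wants cross > 0 → take C=(2.7973,4.6832) (cross=32.692)
ex = (C−B)/|BC| = (0.3595,0.9331); ey = (-0.9331,0.3595)
P = B + -1.96·ex + -1.06·ey = (1.2844,-2.1926)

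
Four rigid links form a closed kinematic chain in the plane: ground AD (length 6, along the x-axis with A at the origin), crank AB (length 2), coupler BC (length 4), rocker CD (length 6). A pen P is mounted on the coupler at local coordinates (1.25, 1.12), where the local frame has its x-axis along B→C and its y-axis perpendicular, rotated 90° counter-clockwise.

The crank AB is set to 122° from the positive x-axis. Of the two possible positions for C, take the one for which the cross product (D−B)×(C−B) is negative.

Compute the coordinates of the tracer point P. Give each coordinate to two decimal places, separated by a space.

0.43 0.92

A=(0,0), D=(6.00,0)
B = A + 2.00·(cos122°, sin122°) = (-1.0598, 1.6961)
|BD| = 7.2607
circle(B,4.00) ∩ circle(D,6.00): a=2.2531, h=3.3051
  candidates: C₊=(1.9030,4.3834) cross=23.997; C₋=(0.3588,-2.0439) cross=-23.997
  mode - wants cross < 0 → take C=(0.3588,-2.0439) (cross=-23.997)
ex = (C−B)/|BC| = (0.3547,-0.9350); ey = (0.9350,0.3547)
P = B + 1.25·ex + 1.12·ey = (0.4307,0.9246)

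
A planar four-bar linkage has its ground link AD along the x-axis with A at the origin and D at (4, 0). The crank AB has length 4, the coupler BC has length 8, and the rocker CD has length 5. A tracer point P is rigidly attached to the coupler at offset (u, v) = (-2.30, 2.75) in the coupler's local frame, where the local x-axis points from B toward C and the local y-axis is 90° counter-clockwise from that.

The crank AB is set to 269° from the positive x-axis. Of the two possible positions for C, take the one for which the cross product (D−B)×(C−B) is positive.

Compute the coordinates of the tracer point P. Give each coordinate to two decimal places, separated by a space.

A=(0,0), D=(4.00,0)
B = A + 4.00·(cos269°, sin269°) = (-0.0698, -3.9994)
|BD| = 5.7060
circle(B,8.00) ∩ circle(D,5.00): a=6.2705, h=4.9680
  candidates: C₊=(0.9205,3.9391) cross=28.348; C₋=(7.8847,-3.1478) cross=-28.348
  mode + wants cross > 0 → take C=(0.9205,3.9391) (cross=28.348)
ex = (C−B)/|BC| = (0.1238,0.9923); ey = (-0.9923,0.1238)
P = B + -2.30·ex + 2.75·ey = (-3.0834,-5.9413)

-3.08 -5.94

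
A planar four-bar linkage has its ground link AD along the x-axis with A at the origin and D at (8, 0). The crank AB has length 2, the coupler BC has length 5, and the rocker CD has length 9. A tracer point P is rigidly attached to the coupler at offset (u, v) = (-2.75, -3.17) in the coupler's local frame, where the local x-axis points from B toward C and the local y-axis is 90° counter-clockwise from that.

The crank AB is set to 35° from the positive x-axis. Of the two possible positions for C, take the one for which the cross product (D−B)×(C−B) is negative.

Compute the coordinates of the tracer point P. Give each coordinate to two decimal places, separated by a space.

A=(0,0), D=(8.00,0)
B = A + 2.00·(cos35°, sin35°) = (1.6383, 1.1472)
|BD| = 6.4643
circle(B,5.00) ∩ circle(D,9.00): a=-1.0993, h=4.8776
  candidates: C₊=(1.4220,6.1425) cross=31.531; C₋=(-0.3092,-3.4580) cross=-31.531
  mode - wants cross < 0 → take C=(-0.3092,-3.4580) (cross=-31.531)
ex = (C−B)/|BC| = (-0.3895,-0.9210); ey = (0.9210,-0.3895)
P = B + -2.75·ex + -3.17·ey = (-0.2102,4.9147)

-0.21 4.91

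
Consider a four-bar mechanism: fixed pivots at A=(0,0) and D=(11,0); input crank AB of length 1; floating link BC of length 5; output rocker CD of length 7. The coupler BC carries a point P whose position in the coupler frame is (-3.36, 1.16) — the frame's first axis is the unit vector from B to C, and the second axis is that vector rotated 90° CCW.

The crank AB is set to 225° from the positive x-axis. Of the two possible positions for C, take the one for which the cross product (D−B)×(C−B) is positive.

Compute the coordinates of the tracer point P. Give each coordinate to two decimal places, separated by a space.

A=(0,0), D=(11.00,0)
B = A + 1.00·(cos225°, sin225°) = (-0.7071, -0.7071)
|BD| = 11.7284
circle(B,5.00) ∩ circle(D,7.00): a=4.8411, h=1.2506
  candidates: C₊=(4.0498,0.8331) cross=14.668; C₋=(4.2006,-1.6636) cross=-14.668
  mode + wants cross > 0 → take C=(4.0498,0.8331) (cross=14.668)
ex = (C−B)/|BC| = (0.9514,0.3080); ey = (-0.3080,0.9514)
P = B + -3.36·ex + 1.16·ey = (-4.2610,-0.6385)

-4.26 -0.64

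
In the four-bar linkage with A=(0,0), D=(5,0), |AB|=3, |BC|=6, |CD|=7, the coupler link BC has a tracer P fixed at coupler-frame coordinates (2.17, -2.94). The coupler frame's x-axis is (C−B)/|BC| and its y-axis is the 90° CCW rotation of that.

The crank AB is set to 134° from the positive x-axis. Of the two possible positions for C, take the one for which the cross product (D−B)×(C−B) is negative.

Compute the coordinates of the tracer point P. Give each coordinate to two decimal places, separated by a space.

-4.55 -0.54

A=(0,0), D=(5.00,0)
B = A + 3.00·(cos134°, sin134°) = (-2.0840, 2.1580)
|BD| = 7.4054
circle(B,6.00) ∩ circle(D,7.00): a=2.8250, h=5.2934
  candidates: C₊=(2.1609,6.3984) cross=39.199; C₋=(-0.9242,-3.7288) cross=-39.199
  mode - wants cross < 0 → take C=(-0.9242,-3.7288) (cross=-39.199)
ex = (C−B)/|BC| = (0.1933,-0.9811); ey = (0.9811,0.1933)
P = B + 2.17·ex + -2.94·ey = (-4.5491,-0.5394)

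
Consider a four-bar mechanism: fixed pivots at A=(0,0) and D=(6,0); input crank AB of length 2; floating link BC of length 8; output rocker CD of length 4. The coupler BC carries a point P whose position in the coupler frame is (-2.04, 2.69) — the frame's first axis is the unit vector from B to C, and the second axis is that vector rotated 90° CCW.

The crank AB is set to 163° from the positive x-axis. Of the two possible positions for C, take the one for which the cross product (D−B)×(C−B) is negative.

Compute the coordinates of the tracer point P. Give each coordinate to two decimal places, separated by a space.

-2.14 3.95

A=(0,0), D=(6.00,0)
B = A + 2.00·(cos163°, sin163°) = (-1.9126, 0.5847)
|BD| = 7.9342
circle(B,8.00) ∩ circle(D,4.00): a=6.9920, h=3.8874
  candidates: C₊=(5.3469,3.9463) cross=30.844; C₋=(4.7739,-3.8074) cross=-30.844
  mode - wants cross < 0 → take C=(4.7739,-3.8074) (cross=-30.844)
ex = (C−B)/|BC| = (0.8358,-0.5490); ey = (0.5490,0.8358)
P = B + -2.04·ex + 2.69·ey = (-2.1408,3.9531)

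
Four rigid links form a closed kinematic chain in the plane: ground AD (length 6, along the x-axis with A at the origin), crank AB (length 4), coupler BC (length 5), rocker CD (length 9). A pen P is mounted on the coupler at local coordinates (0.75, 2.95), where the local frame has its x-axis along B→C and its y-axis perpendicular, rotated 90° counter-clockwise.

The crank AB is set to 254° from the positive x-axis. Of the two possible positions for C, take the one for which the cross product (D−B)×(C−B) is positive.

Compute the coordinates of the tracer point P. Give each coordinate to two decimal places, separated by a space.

A=(0,0), D=(6.00,0)
B = A + 4.00·(cos254°, sin254°) = (-1.1025, -3.8450)
|BD| = 8.0765
circle(B,5.00) ∩ circle(D,9.00): a=0.5714, h=4.9672
  candidates: C₊=(-2.9648,0.7952) cross=40.118; C₋=(1.7648,-7.9412) cross=-40.118
  mode + wants cross > 0 → take C=(-2.9648,0.7952) (cross=40.118)
ex = (C−B)/|BC| = (-0.3725,0.9281); ey = (-0.9281,-0.3725)
P = B + 0.75·ex + 2.95·ey = (-4.1196,-4.2477)

-4.12 -4.25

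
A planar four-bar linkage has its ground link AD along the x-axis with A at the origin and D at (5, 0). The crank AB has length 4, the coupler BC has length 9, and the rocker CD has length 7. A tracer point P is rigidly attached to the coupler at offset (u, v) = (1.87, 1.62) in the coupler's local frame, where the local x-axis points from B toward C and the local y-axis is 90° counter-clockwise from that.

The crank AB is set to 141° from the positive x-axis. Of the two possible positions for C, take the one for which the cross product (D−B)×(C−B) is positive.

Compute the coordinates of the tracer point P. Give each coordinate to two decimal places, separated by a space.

-2.29 4.85

A=(0,0), D=(5.00,0)
B = A + 4.00·(cos141°, sin141°) = (-3.1086, 2.5173)
|BD| = 8.4903
circle(B,9.00) ∩ circle(D,7.00): a=6.1297, h=6.5899
  candidates: C₊=(4.6993,6.9935) cross=55.951; C₋=(0.7916,-5.5937) cross=-55.951
  mode + wants cross > 0 → take C=(4.6993,6.9935) (cross=55.951)
ex = (C−B)/|BC| = (0.8675,0.4974); ey = (-0.4974,0.8675)
P = B + 1.87·ex + 1.62·ey = (-2.2920,4.8528)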